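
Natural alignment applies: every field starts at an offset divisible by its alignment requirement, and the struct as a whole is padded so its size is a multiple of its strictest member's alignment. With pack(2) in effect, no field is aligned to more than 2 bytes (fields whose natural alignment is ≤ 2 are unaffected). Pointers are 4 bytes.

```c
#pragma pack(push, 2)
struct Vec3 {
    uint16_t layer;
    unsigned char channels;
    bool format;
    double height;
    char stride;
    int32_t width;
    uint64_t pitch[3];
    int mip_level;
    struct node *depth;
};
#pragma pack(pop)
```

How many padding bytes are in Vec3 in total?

1

layer at 0 (size 2, align 2) → ends 2
channels at 2 (size 1, align 1) → ends 3
format at 3 (size 1, align 1) → ends 4
height at 4 (size 8, align 2) → ends 12
stride at 12 (size 1, align 1) → ends 13
pad 1 to align 2 for width
width at 14 (size 4, align 2) → ends 18
pitch at 18 (size 24, align 2) → ends 42
mip_level at 42 (size 4, align 2) → ends 46
depth at 46 (size 4, align 2) → ends 50
total 50 bytes, alignment 2
data bytes 49, size 50 → padding 1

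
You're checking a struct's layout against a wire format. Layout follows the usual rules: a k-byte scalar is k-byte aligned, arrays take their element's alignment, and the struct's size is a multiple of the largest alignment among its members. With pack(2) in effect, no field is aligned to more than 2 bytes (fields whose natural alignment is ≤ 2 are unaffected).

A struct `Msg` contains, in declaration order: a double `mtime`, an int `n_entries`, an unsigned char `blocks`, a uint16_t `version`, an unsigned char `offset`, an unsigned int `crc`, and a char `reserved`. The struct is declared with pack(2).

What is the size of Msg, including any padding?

24

mtime at 0 (size 8, align 2) → ends 8
n_entries at 8 (size 4, align 2) → ends 12
blocks at 12 (size 1, align 1) → ends 13
pad 1 to align 2 for version
version at 14 (size 2, align 2) → ends 16
offset at 16 (size 1, align 1) → ends 17
pad 1 to align 2 for crc
crc at 18 (size 4, align 2) → ends 22
reserved at 22 (size 1, align 1) → ends 23
tail pad 1 to reach multiple of 2
total 24 bytes, alignment 2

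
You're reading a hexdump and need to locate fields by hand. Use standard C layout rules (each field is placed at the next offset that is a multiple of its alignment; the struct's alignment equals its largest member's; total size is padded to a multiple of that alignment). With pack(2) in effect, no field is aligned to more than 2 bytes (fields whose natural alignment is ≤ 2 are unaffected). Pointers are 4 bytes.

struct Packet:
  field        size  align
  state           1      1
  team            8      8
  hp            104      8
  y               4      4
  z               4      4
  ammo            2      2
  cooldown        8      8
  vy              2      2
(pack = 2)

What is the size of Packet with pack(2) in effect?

134

state at 0 (size 1, align 1) → ends 1
pad 1 to align 2 for team
team at 2 (size 8, align 2) → ends 10
hp at 10 (size 104, align 2) → ends 114
y at 114 (size 4, align 2) → ends 118
z at 118 (size 4, align 2) → ends 122
ammo at 122 (size 2, align 2) → ends 124
cooldown at 124 (size 8, align 2) → ends 132
vy at 132 (size 2, align 2) → ends 134
total 134 bytes, alignment 2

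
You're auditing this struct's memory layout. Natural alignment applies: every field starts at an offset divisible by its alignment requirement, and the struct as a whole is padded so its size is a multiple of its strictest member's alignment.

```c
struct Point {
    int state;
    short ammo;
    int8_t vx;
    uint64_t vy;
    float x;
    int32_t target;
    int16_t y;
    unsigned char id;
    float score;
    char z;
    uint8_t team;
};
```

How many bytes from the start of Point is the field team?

state at 0 (size 4, align 4) → ends 4
ammo at 4 (size 2, align 2) → ends 6
vx at 6 (size 1, align 1) → ends 7
pad 1 to align 8 for vy
vy at 8 (size 8, align 8) → ends 16
x at 16 (size 4, align 4) → ends 20
target at 20 (size 4, align 4) → ends 24
y at 24 (size 2, align 2) → ends 26
id at 26 (size 1, align 1) → ends 27
pad 1 to align 4 for score
score at 28 (size 4, align 4) → ends 32
z at 32 (size 1, align 1) → ends 33
team at 33 (size 1, align 1) → ends 34

33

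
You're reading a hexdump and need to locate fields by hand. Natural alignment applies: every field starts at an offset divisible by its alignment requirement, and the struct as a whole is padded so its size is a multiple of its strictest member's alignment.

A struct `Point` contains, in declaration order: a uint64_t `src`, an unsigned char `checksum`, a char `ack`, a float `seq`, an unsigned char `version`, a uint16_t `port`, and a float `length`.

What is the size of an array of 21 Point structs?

504

src at 0 (size 8, align 8) → ends 8
checksum at 8 (size 1, align 1) → ends 9
ack at 9 (size 1, align 1) → ends 10
pad 2 to align 4 for seq
seq at 12 (size 4, align 4) → ends 16
version at 16 (size 1, align 1) → ends 17
pad 1 to align 2 for port
port at 18 (size 2, align 2) → ends 20
length at 20 (size 4, align 4) → ends 24
total 24 bytes, alignment 8
array of 21: 21 × 24 = 504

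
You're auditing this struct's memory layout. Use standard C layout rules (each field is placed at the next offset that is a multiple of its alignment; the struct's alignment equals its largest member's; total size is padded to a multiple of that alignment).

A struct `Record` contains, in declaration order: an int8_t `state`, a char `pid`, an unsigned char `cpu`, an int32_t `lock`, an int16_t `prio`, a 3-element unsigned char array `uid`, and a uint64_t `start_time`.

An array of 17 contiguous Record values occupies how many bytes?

408

@0: state [1B, align 1] → 1
@1: pid [1B, align 1] → 2
@2: cpu [1B, align 1] → 3
+1 pad (align 4)
@4: lock [4B, align 4] → 8
@8: prio [2B, align 2] → 10
@10: uid [3B, align 1] → 13
+3 pad (align 8)
@16: start_time [8B, align 8] → 24
size 24, align 8
array of 17: 17 × 24 = 408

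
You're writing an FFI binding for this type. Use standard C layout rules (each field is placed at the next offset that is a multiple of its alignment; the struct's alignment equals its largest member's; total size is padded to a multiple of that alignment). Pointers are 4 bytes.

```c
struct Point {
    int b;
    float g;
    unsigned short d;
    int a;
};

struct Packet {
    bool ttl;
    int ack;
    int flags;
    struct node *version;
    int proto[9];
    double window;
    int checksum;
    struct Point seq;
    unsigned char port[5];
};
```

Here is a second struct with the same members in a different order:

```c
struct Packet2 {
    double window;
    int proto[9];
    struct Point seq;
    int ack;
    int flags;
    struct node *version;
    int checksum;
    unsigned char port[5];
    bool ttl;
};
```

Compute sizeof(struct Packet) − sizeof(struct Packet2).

Point: @0: b [4B, align 4] → 4; @4: g [4B, align 4] → 8; @8: d [2B, align 2] → 10; +2 pad (align 4); @12: a [4B, align 4] → 16; size 16, align 4
@0: ttl [1B, align 1] → 1
+3 pad (align 4)
@4: ack [4B, align 4] → 8
@8: flags [4B, align 4] → 12
@12: version [4B, align 4] → 16
@16: proto [36B, align 4] → 52
+4 pad (align 8)
@56: window [8B, align 8] → 64
@64: checksum [4B, align 4] → 68
@68: seq [16B, align 4] → 84
@84: port [5B, align 1] → 89
+7 tail pad (align 8)
size 96, align 8
— Packet2 —
@0: window [8B, align 8] → 8
@8: proto [36B, align 4] → 44
@44: seq [16B, align 4] → 60
@60: ack [4B, align 4] → 64
@64: flags [4B, align 4] → 68
@68: version [4B, align 4] → 72
@72: checksum [4B, align 4] → 76
@76: port [5B, align 1] → 81
@81: ttl [1B, align 1] → 82
+6 tail pad (align 8)
size 88, align 8
96 − 88 = 8

8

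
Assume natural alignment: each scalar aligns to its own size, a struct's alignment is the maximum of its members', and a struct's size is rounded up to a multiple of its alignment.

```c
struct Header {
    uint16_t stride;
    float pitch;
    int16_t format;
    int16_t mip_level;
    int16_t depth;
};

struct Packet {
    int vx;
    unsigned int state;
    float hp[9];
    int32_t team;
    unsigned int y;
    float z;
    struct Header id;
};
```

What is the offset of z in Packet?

Header: stride at 0 (size 2, align 2) → ends 2; pad 2 to align 4 for pitch; pitch at 4 (size 4, align 4) → ends 8; format at 8 (size 2, align 2) → ends 10; mip_level at 10 (size 2, align 2) → ends 12; depth at 12 (size 2, align 2) → ends 14; tail pad 2 to reach multiple of 4; total 16 bytes, alignment 4
vx at 0 (size 4, align 4) → ends 4
state at 4 (size 4, align 4) → ends 8
hp at 8 (size 36, align 4) → ends 44
team at 44 (size 4, align 4) → ends 48
y at 48 (size 4, align 4) → ends 52
z at 52 (size 4, align 4) → ends 56

52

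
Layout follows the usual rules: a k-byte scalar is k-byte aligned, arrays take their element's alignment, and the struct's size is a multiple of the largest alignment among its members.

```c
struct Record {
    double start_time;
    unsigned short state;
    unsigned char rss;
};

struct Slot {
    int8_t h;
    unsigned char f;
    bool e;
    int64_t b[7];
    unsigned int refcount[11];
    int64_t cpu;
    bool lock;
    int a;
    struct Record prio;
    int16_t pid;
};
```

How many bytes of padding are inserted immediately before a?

Record: 0..8  start_time  (8B, 8-aligned); 8..10  state  (2B, 2-aligned); 10..11  rss  (1B, 1-aligned); 11..16  -- tail padding (5B); sizeof = 16, alignof = 8
0..1  h  (1B, 1-aligned)
1..2  f  (1B, 1-aligned)
2..3  e  (1B, 1-aligned)
3..8  -- padding (5B)
8..64  b  (56B, 8-aligned)
64..108  refcount  (44B, 4-aligned)
108..112  -- padding (4B)
112..120  cpu  (8B, 8-aligned)
120..121  lock  (1B, 1-aligned)
121..124  -- padding (3B)
124..128  a  (4B, 4-aligned)

3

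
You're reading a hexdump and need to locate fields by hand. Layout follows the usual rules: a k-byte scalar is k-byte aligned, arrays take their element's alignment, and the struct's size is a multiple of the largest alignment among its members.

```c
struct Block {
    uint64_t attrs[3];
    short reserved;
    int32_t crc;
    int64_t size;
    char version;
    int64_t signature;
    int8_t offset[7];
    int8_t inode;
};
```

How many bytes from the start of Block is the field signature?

0..24  attrs  (24B, 8-aligned)
24..26  reserved  (2B, 2-aligned)
26..28  -- padding (2B)
28..32  crc  (4B, 4-aligned)
32..40  size  (8B, 8-aligned)
40..41  version  (1B, 1-aligned)
41..48  -- padding (7B)
48..56  signature  (8B, 8-aligned)

48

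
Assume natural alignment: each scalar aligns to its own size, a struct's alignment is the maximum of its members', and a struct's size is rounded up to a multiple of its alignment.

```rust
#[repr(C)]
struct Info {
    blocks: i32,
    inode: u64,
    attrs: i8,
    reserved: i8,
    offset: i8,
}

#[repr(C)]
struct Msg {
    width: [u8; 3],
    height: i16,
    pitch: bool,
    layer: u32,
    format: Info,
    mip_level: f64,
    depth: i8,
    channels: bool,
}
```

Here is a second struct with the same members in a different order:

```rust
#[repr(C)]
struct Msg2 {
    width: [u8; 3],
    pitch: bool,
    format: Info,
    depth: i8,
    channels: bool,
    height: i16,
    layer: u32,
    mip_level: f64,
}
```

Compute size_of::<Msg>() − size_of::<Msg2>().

8

Info: 0..4  blocks  (4B, 4-aligned); 4..8  -- padding (4B); 8..16  inode  (8B, 8-aligned); 16..17  attrs  (1B, 1-aligned); 17..18  reserved  (1B, 1-aligned); 18..19  offset  (1B, 1-aligned); 19..24  -- tail padding (5B); sizeof = 24, alignof = 8
0..3  width  (3B, 1-aligned)
3..4  -- padding (1B)
4..6  height  (2B, 2-aligned)
6..7  pitch  (1B, 1-aligned)
7..8  -- padding (1B)
8..12  layer  (4B, 4-aligned)
12..16  -- padding (4B)
16..40  format  (24B, 8-aligned)
40..48  mip_level  (8B, 8-aligned)
48..49  depth  (1B, 1-aligned)
49..50  channels  (1B, 1-aligned)
50..56  -- tail padding (6B)
sizeof = 56, alignof = 8
— Msg2 —
0..3  width  (3B, 1-aligned)
3..4  pitch  (1B, 1-aligned)
4..8  -- padding (4B)
8..32  format  (24B, 8-aligned)
32..33  depth  (1B, 1-aligned)
33..34  channels  (1B, 1-aligned)
34..36  height  (2B, 2-aligned)
36..40  layer  (4B, 4-aligned)
40..48  mip_level  (8B, 8-aligned)
sizeof = 48, alignof = 8
56 − 48 = 8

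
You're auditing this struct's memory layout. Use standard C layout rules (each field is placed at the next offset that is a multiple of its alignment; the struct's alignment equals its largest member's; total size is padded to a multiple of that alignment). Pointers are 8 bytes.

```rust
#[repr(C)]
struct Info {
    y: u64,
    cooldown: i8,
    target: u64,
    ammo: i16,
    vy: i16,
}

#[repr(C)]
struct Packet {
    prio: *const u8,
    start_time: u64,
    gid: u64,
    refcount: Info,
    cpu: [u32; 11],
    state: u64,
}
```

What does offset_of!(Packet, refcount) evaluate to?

24

Info: 0..8  y  (8B, 8-aligned); 8..9  cooldown  (1B, 1-aligned); 9..16  -- padding (7B); 16..24  target  (8B, 8-aligned); 24..26  ammo  (2B, 2-aligned); 26..28  vy  (2B, 2-aligned); 28..32  -- tail padding (4B); sizeof = 32, alignof = 8
0..8  prio  (8B, 8-aligned)
8..16  start_time  (8B, 8-aligned)
16..24  gid  (8B, 8-aligned)
24..56  refcount  (32B, 8-aligned)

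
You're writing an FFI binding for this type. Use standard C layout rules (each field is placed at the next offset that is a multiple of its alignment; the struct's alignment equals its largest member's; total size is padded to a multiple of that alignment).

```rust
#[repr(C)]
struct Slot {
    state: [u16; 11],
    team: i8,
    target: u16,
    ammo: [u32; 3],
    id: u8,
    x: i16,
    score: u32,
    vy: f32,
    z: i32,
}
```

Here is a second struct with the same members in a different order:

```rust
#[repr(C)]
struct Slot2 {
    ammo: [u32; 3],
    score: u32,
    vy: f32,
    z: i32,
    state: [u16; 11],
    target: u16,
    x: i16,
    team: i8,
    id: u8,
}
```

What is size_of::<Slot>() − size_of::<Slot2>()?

4

@0: state [22B, align 2] → 22
@22: team [1B, align 1] → 23
+1 pad (align 2)
@24: target [2B, align 2] → 26
+2 pad (align 4)
@28: ammo [12B, align 4] → 40
@40: id [1B, align 1] → 41
+1 pad (align 2)
@42: x [2B, align 2] → 44
@44: score [4B, align 4] → 48
@48: vy [4B, align 4] → 52
@52: z [4B, align 4] → 56
size 56, align 4
— Slot2 —
@0: ammo [12B, align 4] → 12
@12: score [4B, align 4] → 16
@16: vy [4B, align 4] → 20
@20: z [4B, align 4] → 24
@24: state [22B, align 2] → 46
@46: target [2B, align 2] → 48
@48: x [2B, align 2] → 50
@50: team [1B, align 1] → 51
@51: id [1B, align 1] → 52
size 52, align 4
56 − 52 = 4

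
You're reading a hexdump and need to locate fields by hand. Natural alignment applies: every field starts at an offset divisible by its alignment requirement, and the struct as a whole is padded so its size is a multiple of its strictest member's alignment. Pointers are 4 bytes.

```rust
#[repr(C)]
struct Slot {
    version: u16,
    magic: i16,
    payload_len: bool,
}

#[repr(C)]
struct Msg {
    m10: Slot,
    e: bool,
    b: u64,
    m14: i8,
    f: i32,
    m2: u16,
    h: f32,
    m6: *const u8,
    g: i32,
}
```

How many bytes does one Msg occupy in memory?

Slot: @0: version [2B, align 2] → 2; @2: magic [2B, align 2] → 4; @4: payload_len [1B, align 1] → 5; +1 tail pad (align 2); size 6, align 2
@0: m10 [6B, align 2] → 6
@6: e [1B, align 1] → 7
+1 pad (align 8)
@8: b [8B, align 8] → 16
@16: m14 [1B, align 1] → 17
+3 pad (align 4)
@20: f [4B, align 4] → 24
@24: m2 [2B, align 2] → 26
+2 pad (align 4)
@28: h [4B, align 4] → 32
@32: m6 [4B, align 4] → 36
@36: g [4B, align 4] → 40
size 40, align 8

40 bytes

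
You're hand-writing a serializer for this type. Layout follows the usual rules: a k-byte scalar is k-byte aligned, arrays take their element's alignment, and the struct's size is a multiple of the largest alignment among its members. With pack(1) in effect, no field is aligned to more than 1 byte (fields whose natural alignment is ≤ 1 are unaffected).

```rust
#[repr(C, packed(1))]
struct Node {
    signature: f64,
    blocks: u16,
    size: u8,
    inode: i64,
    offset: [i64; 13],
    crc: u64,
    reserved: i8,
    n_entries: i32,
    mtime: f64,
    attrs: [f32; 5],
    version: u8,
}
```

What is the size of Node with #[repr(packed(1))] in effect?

165

0..8  signature  (8B, 1-aligned)
8..10  blocks  (2B, 1-aligned)
10..11  size  (1B, 1-aligned)
11..19  inode  (8B, 1-aligned)
19..123  offset  (104B, 1-aligned)
123..131  crc  (8B, 1-aligned)
131..132  reserved  (1B, 1-aligned)
132..136  n_entries  (4B, 1-aligned)
136..144  mtime  (8B, 1-aligned)
144..164  attrs  (20B, 1-aligned)
164..165  version  (1B, 1-aligned)
sizeof = 165, alignof = 1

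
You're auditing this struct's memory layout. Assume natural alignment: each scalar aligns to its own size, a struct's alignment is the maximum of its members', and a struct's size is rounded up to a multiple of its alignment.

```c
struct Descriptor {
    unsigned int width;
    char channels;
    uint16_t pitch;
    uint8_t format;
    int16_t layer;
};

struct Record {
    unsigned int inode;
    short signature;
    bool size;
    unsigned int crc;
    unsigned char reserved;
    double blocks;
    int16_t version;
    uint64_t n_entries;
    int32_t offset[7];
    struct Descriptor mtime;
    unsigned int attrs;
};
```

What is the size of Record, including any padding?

88 bytes

Descriptor: 0..4  width  (4B, 4-aligned); 4..5  channels  (1B, 1-aligned); 5..6  -- padding (1B); 6..8  pitch  (2B, 2-aligned); 8..9  format  (1B, 1-aligned); 9..10  -- padding (1B); 10..12  layer  (2B, 2-aligned); sizeof = 12, alignof = 4
0..4  inode  (4B, 4-aligned)
4..6  signature  (2B, 2-aligned)
6..7  size  (1B, 1-aligned)
7..8  -- padding (1B)
8..12  crc  (4B, 4-aligned)
12..13  reserved  (1B, 1-aligned)
13..16  -- padding (3B)
16..24  blocks  (8B, 8-aligned)
24..26  version  (2B, 2-aligned)
26..32  -- padding (6B)
32..40  n_entries  (8B, 8-aligned)
40..68  offset  (28B, 4-aligned)
68..80  mtime  (12B, 4-aligned)
80..84  attrs  (4B, 4-aligned)
84..88  -- tail padding (4B)
sizeof = 88, alignof = 8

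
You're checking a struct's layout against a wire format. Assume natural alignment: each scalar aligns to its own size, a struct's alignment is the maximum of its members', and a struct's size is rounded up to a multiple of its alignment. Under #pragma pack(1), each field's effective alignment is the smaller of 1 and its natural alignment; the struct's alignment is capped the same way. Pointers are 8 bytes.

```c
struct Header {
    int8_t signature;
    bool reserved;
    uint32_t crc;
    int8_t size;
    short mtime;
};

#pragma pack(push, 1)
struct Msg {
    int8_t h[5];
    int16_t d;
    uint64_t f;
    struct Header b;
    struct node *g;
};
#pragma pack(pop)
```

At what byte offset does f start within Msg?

Header: 0..1  signature  (1B, 1-aligned); 1..2  reserved  (1B, 1-aligned); 2..4  -- padding (2B); 4..8  crc  (4B, 4-aligned); 8..9  size  (1B, 1-aligned); 9..10  -- padding (1B); 10..12  mtime  (2B, 2-aligned); sizeof = 12, alignof = 4
0..5  h  (5B, 1-aligned)
5..7  d  (2B, 1-aligned)
7..15  f  (8B, 1-aligned)

7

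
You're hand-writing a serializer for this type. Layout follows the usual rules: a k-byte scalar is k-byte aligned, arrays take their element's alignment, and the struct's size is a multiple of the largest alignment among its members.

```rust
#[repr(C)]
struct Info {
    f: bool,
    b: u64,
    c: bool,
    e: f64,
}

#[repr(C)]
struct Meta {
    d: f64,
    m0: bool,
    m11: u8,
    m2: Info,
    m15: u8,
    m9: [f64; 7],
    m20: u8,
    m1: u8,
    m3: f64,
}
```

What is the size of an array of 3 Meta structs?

Info: f at 0 (size 1, align 1) → ends 1; pad 7 to align 8 for b; b at 8 (size 8, align 8) → ends 16; c at 16 (size 1, align 1) → ends 17; pad 7 to align 8 for e; e at 24 (size 8, align 8) → ends 32; total 32 bytes, alignment 8
d at 0 (size 8, align 8) → ends 8
m0 at 8 (size 1, align 1) → ends 9
m11 at 9 (size 1, align 1) → ends 10
pad 6 to align 8 for m2
m2 at 16 (size 32, align 8) → ends 48
m15 at 48 (size 1, align 1) → ends 49
pad 7 to align 8 for m9
m9 at 56 (size 56, align 8) → ends 112
m20 at 112 (size 1, align 1) → ends 113
m1 at 113 (size 1, align 1) → ends 114
pad 6 to align 8 for m3
m3 at 120 (size 8, align 8) → ends 128
total 128 bytes, alignment 8
array of 3: 3 × 128 = 384

384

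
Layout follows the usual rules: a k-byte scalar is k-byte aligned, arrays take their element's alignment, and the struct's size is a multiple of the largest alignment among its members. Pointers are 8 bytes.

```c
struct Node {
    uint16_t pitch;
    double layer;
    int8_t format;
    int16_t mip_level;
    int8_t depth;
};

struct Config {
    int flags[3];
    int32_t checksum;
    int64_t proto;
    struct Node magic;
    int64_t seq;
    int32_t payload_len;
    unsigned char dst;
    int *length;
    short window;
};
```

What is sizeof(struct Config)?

80 bytes

Node: pitch at 0 (size 2, align 2) → ends 2; pad 6 to align 8 for layer; layer at 8 (size 8, align 8) → ends 16; format at 16 (size 1, align 1) → ends 17; pad 1 to align 2 for mip_level; mip_level at 18 (size 2, align 2) → ends 20; depth at 20 (size 1, align 1) → ends 21; tail pad 3 to reach multiple of 8; total 24 bytes, alignment 8
flags at 0 (size 12, align 4) → ends 12
checksum at 12 (size 4, align 4) → ends 16
proto at 16 (size 8, align 8) → ends 24
magic at 24 (size 24, align 8) → ends 48
seq at 48 (size 8, align 8) → ends 56
payload_len at 56 (size 4, align 4) → ends 60
dst at 60 (size 1, align 1) → ends 61
pad 3 to align 8 for length
length at 64 (size 8, align 8) → ends 72
window at 72 (size 2, align 2) → ends 74
tail pad 6 to reach multiple of 8
total 80 bytes, alignment 8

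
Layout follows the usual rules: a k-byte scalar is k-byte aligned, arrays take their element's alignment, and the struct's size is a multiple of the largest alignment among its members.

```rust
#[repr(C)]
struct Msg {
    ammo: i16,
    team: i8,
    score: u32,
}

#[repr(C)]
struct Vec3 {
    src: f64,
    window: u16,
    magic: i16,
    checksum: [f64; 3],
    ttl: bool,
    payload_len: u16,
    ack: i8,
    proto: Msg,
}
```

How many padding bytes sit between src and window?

Msg: @0: ammo [2B, align 2] → 2; @2: team [1B, align 1] → 3; +1 pad (align 4); @4: score [4B, align 4] → 8; size 8, align 4
@0: src [8B, align 8] → 8
@8: window [2B, align 2] → 10

0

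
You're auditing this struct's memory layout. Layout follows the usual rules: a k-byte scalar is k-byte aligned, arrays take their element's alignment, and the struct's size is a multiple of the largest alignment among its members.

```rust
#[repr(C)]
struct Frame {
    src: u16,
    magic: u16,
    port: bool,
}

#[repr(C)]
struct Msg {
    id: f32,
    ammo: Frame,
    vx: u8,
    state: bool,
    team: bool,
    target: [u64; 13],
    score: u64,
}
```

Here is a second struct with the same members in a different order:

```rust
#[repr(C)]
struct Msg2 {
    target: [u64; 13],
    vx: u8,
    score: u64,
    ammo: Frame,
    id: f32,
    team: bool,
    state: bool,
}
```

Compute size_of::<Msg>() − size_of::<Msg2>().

Frame: src at 0 (size 2, align 2) → ends 2; magic at 2 (size 2, align 2) → ends 4; port at 4 (size 1, align 1) → ends 5; tail pad 1 to reach multiple of 2; total 6 bytes, alignment 2
id at 0 (size 4, align 4) → ends 4
ammo at 4 (size 6, align 2) → ends 10
vx at 10 (size 1, align 1) → ends 11
state at 11 (size 1, align 1) → ends 12
team at 12 (size 1, align 1) → ends 13
pad 3 to align 8 for target
target at 16 (size 104, align 8) → ends 120
score at 120 (size 8, align 8) → ends 128
total 128 bytes, alignment 8
— Msg2 —
target at 0 (size 104, align 8) → ends 104
vx at 104 (size 1, align 1) → ends 105
pad 7 to align 8 for score
score at 112 (size 8, align 8) → ends 120
ammo at 120 (size 6, align 2) → ends 126
pad 2 to align 4 for id
id at 128 (size 4, align 4) → ends 132
team at 132 (size 1, align 1) → ends 133
state at 133 (size 1, align 1) → ends 134
tail pad 2 to reach multiple of 8
total 136 bytes, alignment 8
128 − 136 = -8

-8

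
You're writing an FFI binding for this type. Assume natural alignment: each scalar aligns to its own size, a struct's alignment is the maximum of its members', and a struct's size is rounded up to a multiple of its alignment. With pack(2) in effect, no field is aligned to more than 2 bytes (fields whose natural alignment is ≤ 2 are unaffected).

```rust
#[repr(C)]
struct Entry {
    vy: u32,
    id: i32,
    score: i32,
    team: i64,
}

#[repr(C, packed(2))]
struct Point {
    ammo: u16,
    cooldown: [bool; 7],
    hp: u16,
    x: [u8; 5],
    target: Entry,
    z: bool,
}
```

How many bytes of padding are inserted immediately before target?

Entry: 0..4  vy  (4B, 4-aligned); 4..8  id  (4B, 4-aligned); 8..12  score  (4B, 4-aligned); 12..16  -- padding (4B); 16..24  team  (8B, 8-aligned); sizeof = 24, alignof = 8
0..2  ammo  (2B, 2-aligned)
2..9  cooldown  (7B, 1-aligned)
9..10  -- padding (1B)
10..12  hp  (2B, 2-aligned)
12..17  x  (5B, 1-aligned)
17..18  -- padding (1B)
18..42  target  (24B, 2-aligned)

1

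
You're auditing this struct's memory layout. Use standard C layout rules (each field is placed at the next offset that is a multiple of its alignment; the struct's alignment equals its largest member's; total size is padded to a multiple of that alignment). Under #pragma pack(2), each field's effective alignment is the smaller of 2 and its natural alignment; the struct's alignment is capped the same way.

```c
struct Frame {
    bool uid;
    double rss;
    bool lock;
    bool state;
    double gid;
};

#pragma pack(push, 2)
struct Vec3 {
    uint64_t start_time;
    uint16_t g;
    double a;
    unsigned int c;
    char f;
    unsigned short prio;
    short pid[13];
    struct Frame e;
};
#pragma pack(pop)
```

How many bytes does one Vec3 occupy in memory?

Frame: uid at 0 (size 1, align 1) → ends 1; pad 7 to align 8 for rss; rss at 8 (size 8, align 8) → ends 16; lock at 16 (size 1, align 1) → ends 17; state at 17 (size 1, align 1) → ends 18; pad 6 to align 8 for gid; gid at 24 (size 8, align 8) → ends 32; total 32 bytes, alignment 8
start_time at 0 (size 8, align 2) → ends 8
g at 8 (size 2, align 2) → ends 10
a at 10 (size 8, align 2) → ends 18
c at 18 (size 4, align 2) → ends 22
f at 22 (size 1, align 1) → ends 23
pad 1 to align 2 for prio
prio at 24 (size 2, align 2) → ends 26
pid at 26 (size 26, align 2) → ends 52
e at 52 (size 32, align 2) → ends 84
total 84 bytes, alignment 2

84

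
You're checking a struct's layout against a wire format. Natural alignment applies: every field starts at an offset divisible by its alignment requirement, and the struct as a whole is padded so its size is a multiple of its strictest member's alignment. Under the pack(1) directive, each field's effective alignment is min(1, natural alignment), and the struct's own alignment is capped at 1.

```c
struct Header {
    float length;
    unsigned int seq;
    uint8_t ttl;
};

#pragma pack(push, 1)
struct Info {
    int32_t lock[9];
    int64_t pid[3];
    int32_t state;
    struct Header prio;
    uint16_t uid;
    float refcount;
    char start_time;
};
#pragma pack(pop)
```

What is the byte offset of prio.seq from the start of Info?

68

Header: @0: length [4B, align 4] → 4; @4: seq [4B, align 4] → 8; @8: ttl [1B, align 1] → 9; +3 tail pad (align 4); size 12, align 4
@0: lock [36B, align 1] → 36
@36: pid [24B, align 1] → 60
@60: state [4B, align 1] → 64
@64: prio [12B, align 1] → 76
within Header: seq at 4
64 + 4 = 68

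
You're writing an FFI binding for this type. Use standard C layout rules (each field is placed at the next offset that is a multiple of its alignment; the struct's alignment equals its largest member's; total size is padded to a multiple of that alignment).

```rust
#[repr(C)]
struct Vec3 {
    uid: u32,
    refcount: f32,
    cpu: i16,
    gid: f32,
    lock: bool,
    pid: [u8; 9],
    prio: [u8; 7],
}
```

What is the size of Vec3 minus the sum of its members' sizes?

5

@0: uid [4B, align 4] → 4
@4: refcount [4B, align 4] → 8
@8: cpu [2B, align 2] → 10
+2 pad (align 4)
@12: gid [4B, align 4] → 16
@16: lock [1B, align 1] → 17
@17: pid [9B, align 1] → 26
@26: prio [7B, align 1] → 33
+3 tail pad (align 4)
size 36, align 4
data bytes 31, size 36 → padding 5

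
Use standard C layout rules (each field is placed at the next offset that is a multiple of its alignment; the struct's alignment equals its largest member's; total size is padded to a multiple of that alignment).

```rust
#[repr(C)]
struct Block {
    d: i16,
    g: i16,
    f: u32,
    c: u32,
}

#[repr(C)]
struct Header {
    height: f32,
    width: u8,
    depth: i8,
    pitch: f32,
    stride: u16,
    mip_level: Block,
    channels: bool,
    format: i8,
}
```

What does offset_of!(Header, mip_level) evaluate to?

16

Block: @0: d [2B, align 2] → 2; @2: g [2B, align 2] → 4; @4: f [4B, align 4] → 8; @8: c [4B, align 4] → 12; size 12, align 4
@0: height [4B, align 4] → 4
@4: width [1B, align 1] → 5
@5: depth [1B, align 1] → 6
+2 pad (align 4)
@8: pitch [4B, align 4] → 12
@12: stride [2B, align 2] → 14
+2 pad (align 4)
@16: mip_level [12B, align 4] → 28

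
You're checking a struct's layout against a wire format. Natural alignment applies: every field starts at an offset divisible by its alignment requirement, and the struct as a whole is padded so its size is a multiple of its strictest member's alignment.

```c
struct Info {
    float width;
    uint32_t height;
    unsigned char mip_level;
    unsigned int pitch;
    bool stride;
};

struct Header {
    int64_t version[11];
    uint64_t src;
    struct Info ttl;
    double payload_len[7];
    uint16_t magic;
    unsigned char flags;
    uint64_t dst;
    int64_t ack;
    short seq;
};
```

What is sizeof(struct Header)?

Info: 0..4  width  (4B, 4-aligned); 4..8  height  (4B, 4-aligned); 8..9  mip_level  (1B, 1-aligned); 9..12  -- padding (3B); 12..16  pitch  (4B, 4-aligned); 16..17  stride  (1B, 1-aligned); 17..20  -- tail padding (3B); sizeof = 20, alignof = 4
0..88  version  (88B, 8-aligned)
88..96  src  (8B, 8-aligned)
96..116  ttl  (20B, 4-aligned)
116..120  -- padding (4B)
120..176  payload_len  (56B, 8-aligned)
176..178  magic  (2B, 2-aligned)
178..179  flags  (1B, 1-aligned)
179..184  -- padding (5B)
184..192  dst  (8B, 8-aligned)
192..200  ack  (8B, 8-aligned)
200..202  seq  (2B, 2-aligned)
202..208  -- tail padding (6B)
sizeof = 208, alignof = 8

208 bytes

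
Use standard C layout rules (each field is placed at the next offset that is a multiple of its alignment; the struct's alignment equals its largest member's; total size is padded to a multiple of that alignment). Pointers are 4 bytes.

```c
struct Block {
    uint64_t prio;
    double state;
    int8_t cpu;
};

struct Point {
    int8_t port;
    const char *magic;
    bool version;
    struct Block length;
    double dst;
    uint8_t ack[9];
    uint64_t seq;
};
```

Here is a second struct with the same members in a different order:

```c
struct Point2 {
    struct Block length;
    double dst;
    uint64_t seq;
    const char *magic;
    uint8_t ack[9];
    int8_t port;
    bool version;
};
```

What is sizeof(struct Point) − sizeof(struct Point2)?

Block: 0..8  prio  (8B, 8-aligned); 8..16  state  (8B, 8-aligned); 16..17  cpu  (1B, 1-aligned); 17..24  -- tail padding (7B); sizeof = 24, alignof = 8
0..1  port  (1B, 1-aligned)
1..4  -- padding (3B)
4..8  magic  (4B, 4-aligned)
8..9  version  (1B, 1-aligned)
9..16  -- padding (7B)
16..40  length  (24B, 8-aligned)
40..48  dst  (8B, 8-aligned)
48..57  ack  (9B, 1-aligned)
57..64  -- padding (7B)
64..72  seq  (8B, 8-aligned)
sizeof = 72, alignof = 8
— Point2 —
0..24  length  (24B, 8-aligned)
24..32  dst  (8B, 8-aligned)
32..40  seq  (8B, 8-aligned)
40..44  magic  (4B, 4-aligned)
44..53  ack  (9B, 1-aligned)
53..54  port  (1B, 1-aligned)
54..55  version  (1B, 1-aligned)
55..56  -- tail padding (1B)
sizeof = 56, alignof = 8
72 − 56 = 16

16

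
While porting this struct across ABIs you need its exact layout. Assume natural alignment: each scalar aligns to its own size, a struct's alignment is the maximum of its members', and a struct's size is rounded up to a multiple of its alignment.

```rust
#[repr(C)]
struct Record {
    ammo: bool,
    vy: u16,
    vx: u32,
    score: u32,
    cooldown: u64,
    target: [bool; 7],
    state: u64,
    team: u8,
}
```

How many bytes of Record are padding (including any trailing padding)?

13

0..1  ammo  (1B, 1-aligned)
1..2  -- padding (1B)
2..4  vy  (2B, 2-aligned)
4..8  vx  (4B, 4-aligned)
8..12  score  (4B, 4-aligned)
12..16  -- padding (4B)
16..24  cooldown  (8B, 8-aligned)
24..31  target  (7B, 1-aligned)
31..32  -- padding (1B)
32..40  state  (8B, 8-aligned)
40..41  team  (1B, 1-aligned)
41..48  -- tail padding (7B)
sizeof = 48, alignof = 8
data bytes 35, size 48 → padding 13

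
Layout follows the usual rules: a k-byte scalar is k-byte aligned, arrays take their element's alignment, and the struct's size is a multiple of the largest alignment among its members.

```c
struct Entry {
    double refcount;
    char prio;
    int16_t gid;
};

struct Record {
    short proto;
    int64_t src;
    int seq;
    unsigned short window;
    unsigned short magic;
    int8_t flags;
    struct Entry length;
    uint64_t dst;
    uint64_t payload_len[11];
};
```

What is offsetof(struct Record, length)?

Entry: 0..8  refcount  (8B, 8-aligned); 8..9  prio  (1B, 1-aligned); 9..10  -- padding (1B); 10..12  gid  (2B, 2-aligned); 12..16  -- tail padding (4B); sizeof = 16, alignof = 8
0..2  proto  (2B, 2-aligned)
2..8  -- padding (6B)
8..16  src  (8B, 8-aligned)
16..20  seq  (4B, 4-aligned)
20..22  window  (2B, 2-aligned)
22..24  magic  (2B, 2-aligned)
24..25  flags  (1B, 1-aligned)
25..32  -- padding (7B)
32..48  length  (16B, 8-aligned)

32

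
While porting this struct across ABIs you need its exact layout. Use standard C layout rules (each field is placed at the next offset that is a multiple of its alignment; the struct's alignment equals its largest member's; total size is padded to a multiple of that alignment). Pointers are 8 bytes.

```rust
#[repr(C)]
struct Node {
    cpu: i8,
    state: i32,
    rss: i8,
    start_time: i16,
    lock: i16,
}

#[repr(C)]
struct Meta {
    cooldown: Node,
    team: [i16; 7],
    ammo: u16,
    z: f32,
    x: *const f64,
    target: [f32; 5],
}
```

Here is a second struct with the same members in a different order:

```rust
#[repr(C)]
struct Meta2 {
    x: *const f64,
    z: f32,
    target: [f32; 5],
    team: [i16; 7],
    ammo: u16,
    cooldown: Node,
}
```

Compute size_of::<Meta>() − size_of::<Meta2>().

8

Node: cpu at 0 (size 1, align 1) → ends 1; pad 3 to align 4 for state; state at 4 (size 4, align 4) → ends 8; rss at 8 (size 1, align 1) → ends 9; pad 1 to align 2 for start_time; start_time at 10 (size 2, align 2) → ends 12; lock at 12 (size 2, align 2) → ends 14; tail pad 2 to reach multiple of 4; total 16 bytes, alignment 4
cooldown at 0 (size 16, align 4) → ends 16
team at 16 (size 14, align 2) → ends 30
ammo at 30 (size 2, align 2) → ends 32
z at 32 (size 4, align 4) → ends 36
pad 4 to align 8 for x
x at 40 (size 8, align 8) → ends 48
target at 48 (size 20, align 4) → ends 68
tail pad 4 to reach multiple of 8
total 72 bytes, alignment 8
— Meta2 —
x at 0 (size 8, align 8) → ends 8
z at 8 (size 4, align 4) → ends 12
target at 12 (size 20, align 4) → ends 32
team at 32 (size 14, align 2) → ends 46
ammo at 46 (size 2, align 2) → ends 48
cooldown at 48 (size 16, align 4) → ends 64
total 64 bytes, alignment 8
72 − 64 = 8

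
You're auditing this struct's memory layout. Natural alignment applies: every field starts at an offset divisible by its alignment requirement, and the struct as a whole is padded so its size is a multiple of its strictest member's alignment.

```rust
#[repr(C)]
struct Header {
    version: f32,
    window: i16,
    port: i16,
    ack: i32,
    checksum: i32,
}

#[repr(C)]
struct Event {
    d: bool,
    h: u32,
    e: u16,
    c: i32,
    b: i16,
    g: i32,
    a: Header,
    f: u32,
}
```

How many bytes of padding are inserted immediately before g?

Header: 0..4  version  (4B, 4-aligned); 4..6  window  (2B, 2-aligned); 6..8  port  (2B, 2-aligned); 8..12  ack  (4B, 4-aligned); 12..16  checksum  (4B, 4-aligned); sizeof = 16, alignof = 4
0..1  d  (1B, 1-aligned)
1..4  -- padding (3B)
4..8  h  (4B, 4-aligned)
8..10  e  (2B, 2-aligned)
10..12  -- padding (2B)
12..16  c  (4B, 4-aligned)
16..18  b  (2B, 2-aligned)
18..20  -- padding (2B)
20..24  g  (4B, 4-aligned)

2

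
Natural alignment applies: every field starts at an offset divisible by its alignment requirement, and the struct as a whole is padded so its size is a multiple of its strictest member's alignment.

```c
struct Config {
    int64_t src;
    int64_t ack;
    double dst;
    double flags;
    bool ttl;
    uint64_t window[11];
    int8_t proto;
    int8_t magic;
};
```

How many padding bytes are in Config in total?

@0: src [8B, align 8] → 8
@8: ack [8B, align 8] → 16
@16: dst [8B, align 8] → 24
@24: flags [8B, align 8] → 32
@32: ttl [1B, align 1] → 33
+7 pad (align 8)
@40: window [88B, align 8] → 128
@128: proto [1B, align 1] → 129
@129: magic [1B, align 1] → 130
+6 tail pad (align 8)
size 136, align 8
data bytes 123, size 136 → padding 13

13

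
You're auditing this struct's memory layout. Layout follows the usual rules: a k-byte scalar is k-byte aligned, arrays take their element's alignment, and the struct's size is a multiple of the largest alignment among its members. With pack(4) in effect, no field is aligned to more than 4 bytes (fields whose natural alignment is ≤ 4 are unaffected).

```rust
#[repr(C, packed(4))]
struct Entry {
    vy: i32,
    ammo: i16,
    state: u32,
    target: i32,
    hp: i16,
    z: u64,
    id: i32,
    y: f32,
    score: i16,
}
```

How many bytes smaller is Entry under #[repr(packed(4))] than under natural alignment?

8

natural layout:
  vy at 0 (size 4, align 4) → ends 4
  ammo at 4 (size 2, align 2) → ends 6
  pad 2 to align 4 for state
  state at 8 (size 4, align 4) → ends 12
  target at 12 (size 4, align 4) → ends 16
  hp at 16 (size 2, align 2) → ends 18
  pad 6 to align 8 for z
  z at 24 (size 8, align 8) → ends 32
  id at 32 (size 4, align 4) → ends 36
  y at 36 (size 4, align 4) → ends 40
  score at 40 (size 2, align 2) → ends 42
  tail pad 6 to reach multiple of 8
  total 48 bytes, alignment 8
packed(4) layout:
  vy at 0 (size 4, align 4) → ends 4
  ammo at 4 (size 2, align 2) → ends 6
  pad 2 to align 4 for state
  state at 8 (size 4, align 4) → ends 12
  target at 12 (size 4, align 4) → ends 16
  hp at 16 (size 2, align 2) → ends 18
  pad 2 to align 4 for z
  z at 20 (size 8, align 4) → ends 28
  id at 28 (size 4, align 4) → ends 32
  y at 32 (size 4, align 4) → ends 36
  score at 36 (size 2, align 2) → ends 38
  tail pad 2 to reach multiple of 4
  total 40 bytes, alignment 4
48 − 40 = 8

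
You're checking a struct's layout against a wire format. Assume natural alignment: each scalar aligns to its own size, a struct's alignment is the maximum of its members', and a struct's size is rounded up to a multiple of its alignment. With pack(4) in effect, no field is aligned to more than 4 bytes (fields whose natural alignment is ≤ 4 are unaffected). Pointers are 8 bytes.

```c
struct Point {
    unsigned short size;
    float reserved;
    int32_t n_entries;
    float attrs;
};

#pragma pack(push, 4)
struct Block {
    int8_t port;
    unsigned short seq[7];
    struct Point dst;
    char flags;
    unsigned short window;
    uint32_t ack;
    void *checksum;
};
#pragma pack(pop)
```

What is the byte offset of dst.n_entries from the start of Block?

24

Point: 0..2  size  (2B, 2-aligned); 2..4  -- padding (2B); 4..8  reserved  (4B, 4-aligned); 8..12  n_entries  (4B, 4-aligned); 12..16  attrs  (4B, 4-aligned); sizeof = 16, alignof = 4
0..1  port  (1B, 1-aligned)
1..2  -- padding (1B)
2..16  seq  (14B, 2-aligned)
16..32  dst  (16B, 4-aligned)
within Point: n_entries at 8
16 + 8 = 24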